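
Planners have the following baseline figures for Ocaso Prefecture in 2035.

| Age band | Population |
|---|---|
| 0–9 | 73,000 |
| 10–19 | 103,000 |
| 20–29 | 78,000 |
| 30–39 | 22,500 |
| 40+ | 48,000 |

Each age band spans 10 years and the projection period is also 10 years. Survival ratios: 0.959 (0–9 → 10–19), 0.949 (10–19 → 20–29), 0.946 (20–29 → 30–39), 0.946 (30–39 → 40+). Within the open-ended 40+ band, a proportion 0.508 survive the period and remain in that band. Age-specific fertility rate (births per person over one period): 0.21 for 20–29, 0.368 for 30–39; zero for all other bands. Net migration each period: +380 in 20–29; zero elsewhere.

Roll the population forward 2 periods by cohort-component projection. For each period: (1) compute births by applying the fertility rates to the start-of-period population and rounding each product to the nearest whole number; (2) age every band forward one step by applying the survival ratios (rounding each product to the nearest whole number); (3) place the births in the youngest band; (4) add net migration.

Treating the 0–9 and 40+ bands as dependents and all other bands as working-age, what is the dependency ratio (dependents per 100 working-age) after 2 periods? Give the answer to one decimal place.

76.8

Period 1.
Births: 78000 × 0.21 = 16380 ; 22500 × 0.368 = 8280 → total 24660
10–19: 73000 × 0.959 = 70007
20–29: 103000 × 0.949 = 97747
30–39: 78000 × 0.946 = 73788
40+: 22500 × 0.946 + 48000 × 0.508 = 21285 + 24384 = 45669
Net migration: 20–29 + 380 → 98127
Population now: 0–9=24660, 10–19=70007, 20–29=98127, 30–39=73788, 40+=45669
Period 2.
Births: 98127 × 0.21 = 20607 ; 73788 × 0.368 = 27154 → total 47761
10–19: 24660 × 0.959 = 23649
20–29: 70007 × 0.949 = 66437
30–39: 98127 × 0.946 = 92828
40+: 73788 × 0.946 + 45669 × 0.508 = 69803 + 23200 = 93003
Net migration: 20–29 + 380 → 66817
Population now: 0–9=47761, 10–19=23649, 20–29=66817, 30–39=92828, 40+=93003
Dependents (band 0–9 + band 40+) = 47761 + 93003 = 140764; working-age = 183294; ratio = 140764/183294 × 100 = 76.8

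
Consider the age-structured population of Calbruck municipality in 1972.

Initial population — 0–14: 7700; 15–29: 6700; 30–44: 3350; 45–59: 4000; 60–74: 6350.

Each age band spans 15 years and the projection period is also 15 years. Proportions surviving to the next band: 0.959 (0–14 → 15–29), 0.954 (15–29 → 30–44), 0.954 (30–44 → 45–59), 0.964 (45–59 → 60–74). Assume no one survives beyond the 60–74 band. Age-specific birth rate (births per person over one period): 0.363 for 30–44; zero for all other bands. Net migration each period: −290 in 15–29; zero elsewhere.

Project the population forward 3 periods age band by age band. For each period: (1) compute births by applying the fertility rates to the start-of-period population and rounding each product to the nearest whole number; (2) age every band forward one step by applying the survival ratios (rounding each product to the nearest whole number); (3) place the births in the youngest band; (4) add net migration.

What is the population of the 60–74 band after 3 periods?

5878

Call the bands 1 to 5, youngest first.
[period 1]
Births: 3350 * 0.363 = 1216
Band 2: 7700 * 0.959 = 7384
Band 3: 6700 * 0.954 = 6392
Band 4: 3350 * 0.954 = 3196
Band 5: 4000 * 0.964 = 3856
Net migration: Band 2 − 290 → 7094
Giving 1216 / 7094 / 6392 / 3196 / 3856.
[period 2]
Births: 6392 * 0.363 = 2320
Band 2: 1216 * 0.959 = 1166
Band 3: 7094 * 0.954 = 6768
Band 4: 6392 * 0.954 = 6098
Band 5: 3196 * 0.964 = 3081
Net migration: Band 2 − 290 → 876
Giving 2320 / 876 / 6768 / 6098 / 3081.
[period 3]
Births: 6768 * 0.363 = 2457
Band 2: 2320 * 0.959 = 2225
Band 3: 876 * 0.954 = 836
Band 4: 6768 * 0.954 = 6457
Band 5: 6098 * 0.964 = 5878
Net migration: Band 2 − 290 → 1935
Giving 2457 / 1935 / 836 / 6457 / 5878.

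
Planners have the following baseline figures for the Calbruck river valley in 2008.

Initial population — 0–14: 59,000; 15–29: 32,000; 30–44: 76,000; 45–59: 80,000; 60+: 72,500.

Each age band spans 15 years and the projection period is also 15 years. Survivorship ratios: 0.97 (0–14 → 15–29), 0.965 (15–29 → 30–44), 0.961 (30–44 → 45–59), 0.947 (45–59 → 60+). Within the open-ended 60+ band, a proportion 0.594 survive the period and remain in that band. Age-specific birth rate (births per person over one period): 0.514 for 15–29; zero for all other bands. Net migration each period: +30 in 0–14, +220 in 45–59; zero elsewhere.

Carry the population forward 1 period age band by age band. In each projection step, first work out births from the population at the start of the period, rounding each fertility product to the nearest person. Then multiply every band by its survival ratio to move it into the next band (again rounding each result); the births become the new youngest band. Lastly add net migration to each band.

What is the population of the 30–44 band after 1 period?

Let band 1 be 0–14 through band 5 = 60+.
Period 1:
Births: 32000 * 0.514 = 16448
Band 2: 59000 * 0.97 = 57230
Band 3: 32000 * 0.965 = 30880
Band 4: 76000 * 0.961 = 73036
Band 5: 80000 * 0.947 + 72500 * 0.594 = 75760 + 43065 = 118825
Net migration: Band 1 + 30 → 16478; Band 4 + 220 → 73256
→ [16478, 57230, 30880, 73256, 118825]

30880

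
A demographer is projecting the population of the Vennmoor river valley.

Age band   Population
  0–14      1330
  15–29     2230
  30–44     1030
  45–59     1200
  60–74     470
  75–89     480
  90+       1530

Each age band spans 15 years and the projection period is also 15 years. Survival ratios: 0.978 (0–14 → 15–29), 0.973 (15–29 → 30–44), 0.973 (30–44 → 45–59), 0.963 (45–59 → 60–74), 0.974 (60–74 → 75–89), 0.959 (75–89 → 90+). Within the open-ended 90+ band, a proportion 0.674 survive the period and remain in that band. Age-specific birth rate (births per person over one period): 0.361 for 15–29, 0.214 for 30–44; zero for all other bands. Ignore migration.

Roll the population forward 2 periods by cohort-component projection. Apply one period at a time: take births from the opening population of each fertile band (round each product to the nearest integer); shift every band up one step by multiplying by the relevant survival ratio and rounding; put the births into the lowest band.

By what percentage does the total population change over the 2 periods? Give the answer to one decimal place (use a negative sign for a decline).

After projecting period 1:
Births: 2230 × 0.361 = 805, 1030 × 0.214 = 220 — total 1025
15–29: 1330 × 0.978 = 1301
30–44: 2230 × 0.973 = 2170
45–59: 1030 × 0.973 = 1002
60–74: 1200 × 0.963 = 1156
75–89: 470 × 0.974 = 458
90+: 480 × 0.959 + 1530 × 0.674 = 460 + 1031 = 1491
→ [1025, 1301, 2170, 1002, 1156, 458, 1491]
After projecting period 2:
Births: 1301 × 0.361 = 470, 2170 × 0.214 = 464 — total 934
15–29: 1025 × 0.978 = 1002
30–44: 1301 × 0.973 = 1266
45–59: 2170 × 0.973 = 2111
60–74: 1002 × 0.963 = 965
75–89: 1156 × 0.974 = 1126
90+: 458 × 0.959 + 1491 × 0.674 = 439 + 1005 = 1444
→ [934, 1002, 1266, 2111, 965, 1126, 1444]
Total: 8270 → 8848; change = 578; percentage change = 7.0%

7.0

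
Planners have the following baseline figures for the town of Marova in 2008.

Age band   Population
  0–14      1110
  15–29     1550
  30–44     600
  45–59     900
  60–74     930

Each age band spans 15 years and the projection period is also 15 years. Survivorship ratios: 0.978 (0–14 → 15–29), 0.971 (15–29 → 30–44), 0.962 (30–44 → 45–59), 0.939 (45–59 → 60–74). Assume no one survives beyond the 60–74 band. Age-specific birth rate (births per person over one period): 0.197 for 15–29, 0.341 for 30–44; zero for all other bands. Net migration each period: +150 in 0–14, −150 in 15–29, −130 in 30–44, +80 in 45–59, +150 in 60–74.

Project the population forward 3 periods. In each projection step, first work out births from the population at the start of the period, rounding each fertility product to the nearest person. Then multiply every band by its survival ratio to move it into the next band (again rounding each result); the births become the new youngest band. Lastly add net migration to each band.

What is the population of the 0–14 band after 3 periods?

Let group 1 be 0–14 through group 5 = 60–74.
After projecting period 1:
Births: 1550 * 0.197 = 305  |  600 * 0.341 = 205 — total 510
Group 2: 1110 * 0.978 = 1086
Group 3: 1550 * 0.971 = 1505
Group 4: 600 * 0.962 = 577
Group 5: 900 * 0.939 = 845
Net migration: Group 1 + 150 → 660; Group 2 − 150 → 936; Group 3 − 130 → 1375; Group 4 + 80 → 657; Group 5 + 150 → 995
End of period: [660, 936, 1375, 657, 995]
After projecting period 2:
Births: 936 * 0.197 = 184  |  1375 * 0.341 = 469 — total 653
Group 2: 660 * 0.978 = 645
Group 3: 936 * 0.971 = 909
Group 4: 1375 * 0.962 = 1323
Group 5: 657 * 0.939 = 617
Net migration: Group 1 + 150 → 803; Group 2 − 150 → 495; Group 3 − 130 → 779; Group 4 + 80 → 1403; Group 5 + 150 → 767
End of period: [803, 495, 779, 1403, 767]
After projecting period 3:
Births: 495 * 0.197 = 98  |  779 * 0.341 = 266 — total 364
Group 2: 803 * 0.978 = 785
Group 3: 495 * 0.971 = 481
Group 4: 779 * 0.962 = 749
Group 5: 1403 * 0.939 = 1317
Net migration: Group 1 + 150 → 514; Group 2 − 150 → 635; Group 3 − 130 → 351; Group 4 + 80 → 829; Group 5 + 150 → 1467
End of period: [514, 635, 351, 829, 1467]

514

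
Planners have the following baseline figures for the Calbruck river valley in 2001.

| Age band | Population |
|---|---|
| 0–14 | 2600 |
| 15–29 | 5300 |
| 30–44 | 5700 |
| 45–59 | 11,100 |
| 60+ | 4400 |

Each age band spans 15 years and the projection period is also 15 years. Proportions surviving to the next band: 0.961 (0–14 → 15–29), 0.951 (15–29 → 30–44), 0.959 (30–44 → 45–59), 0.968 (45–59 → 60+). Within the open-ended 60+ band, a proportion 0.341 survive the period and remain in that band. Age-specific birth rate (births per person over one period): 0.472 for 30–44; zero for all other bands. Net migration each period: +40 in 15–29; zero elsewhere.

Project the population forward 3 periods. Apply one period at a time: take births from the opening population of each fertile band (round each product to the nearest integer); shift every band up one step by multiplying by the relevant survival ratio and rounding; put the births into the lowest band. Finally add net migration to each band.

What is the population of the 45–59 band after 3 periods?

Let band 1 be 0–14 through band 5 = 60+.
[period 1]
Births: 5700 * 0.472 = 2690
Band 2: 2600 * 0.961 = 2499
Band 3: 5300 * 0.951 = 5040
Band 4: 5700 * 0.959 = 5466
Band 5: 11100 * 0.968 + 4400 * 0.341 = 10745 + 1500 = 12245
Net migration: Band 2 + 40 → 2539
End of period: [2690, 2539, 5040, 5466, 12245]
[period 2]
Births: 5040 * 0.472 = 2379
Band 2: 2690 * 0.961 = 2585
Band 3: 2539 * 0.951 = 2415
Band 4: 5040 * 0.959 = 4833
Band 5: 5466 * 0.968 + 12245 * 0.341 = 5291 + 4176 = 9467
Net migration: Band 2 + 40 → 2625
End of period: [2379, 2625, 2415, 4833, 9467]
[period 3]
Births: 2415 * 0.472 = 1140
Band 2: 2379 * 0.961 = 2286
Band 3: 2625 * 0.951 = 2496
Band 4: 2415 * 0.959 = 2316
Band 5: 4833 * 0.968 + 9467 * 0.341 = 4678 + 3228 = 7906
Net migration: Band 2 + 40 → 2326
End of period: [1140, 2326, 2496, 2316, 7906]

2316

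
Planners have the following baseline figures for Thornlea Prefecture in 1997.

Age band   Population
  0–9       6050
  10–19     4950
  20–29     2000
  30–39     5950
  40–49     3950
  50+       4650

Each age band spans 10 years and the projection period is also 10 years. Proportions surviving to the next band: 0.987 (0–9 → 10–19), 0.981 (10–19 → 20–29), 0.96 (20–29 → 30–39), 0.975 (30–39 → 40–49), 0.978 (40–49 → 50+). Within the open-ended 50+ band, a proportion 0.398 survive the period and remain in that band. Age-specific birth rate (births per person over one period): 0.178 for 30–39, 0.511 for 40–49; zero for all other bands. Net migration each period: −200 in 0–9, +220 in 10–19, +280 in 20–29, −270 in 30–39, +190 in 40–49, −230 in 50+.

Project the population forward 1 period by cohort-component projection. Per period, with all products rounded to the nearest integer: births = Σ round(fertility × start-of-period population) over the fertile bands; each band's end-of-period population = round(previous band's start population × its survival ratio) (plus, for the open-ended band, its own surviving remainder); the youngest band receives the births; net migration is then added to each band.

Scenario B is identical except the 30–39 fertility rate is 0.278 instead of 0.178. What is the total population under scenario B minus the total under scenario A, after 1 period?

Period 1.
Births: 5950 * 0.178 = 1059  |  3950 * 0.511 = 2018 ⇒ total 3077
10–19: 6050 * 0.987 = 5971
20–29: 4950 * 0.981 = 4856
30–39: 2000 * 0.96 = 1920
40–49: 5950 * 0.975 = 5801
50+: 3950 * 0.978 + 4650 * 0.398 = 3863 + 1851 = 5714
Net migration: 0–9 − 200 → 2877; 10–19 + 220 → 6191; 20–29 + 280 → 5136; 30–39 − 270 → 1650; 40–49 + 190 → 5991; 50+ − 230 → 5484
→ [2877, 6191, 5136, 1650, 5991, 5484]
Scenario A total after 1 period: 27329
Scenario B projection —
Period 1.
Births: 5950 * 0.278 = 1654  |  3950 * 0.511 = 2018 ⇒ total 3672
10–19: 6050 * 0.987 = 5971
20–29: 4950 * 0.981 = 4856
30–39: 2000 * 0.96 = 1920
40–49: 5950 * 0.975 = 5801
50+: 3950 * 0.978 + 4650 * 0.398 = 3863 + 1851 = 5714
Net migration: 0–9 − 200 → 3472; 10–19 + 220 → 6191; 20–29 + 280 → 5136; 30–39 − 270 → 1650; 40–49 + 190 → 5991; 50+ − 230 → 5484
→ [3472, 6191, 5136, 1650, 5991, 5484]
Scenario B total after 1 period: 27924
Difference B − A = 27924 − 27329 = 595

595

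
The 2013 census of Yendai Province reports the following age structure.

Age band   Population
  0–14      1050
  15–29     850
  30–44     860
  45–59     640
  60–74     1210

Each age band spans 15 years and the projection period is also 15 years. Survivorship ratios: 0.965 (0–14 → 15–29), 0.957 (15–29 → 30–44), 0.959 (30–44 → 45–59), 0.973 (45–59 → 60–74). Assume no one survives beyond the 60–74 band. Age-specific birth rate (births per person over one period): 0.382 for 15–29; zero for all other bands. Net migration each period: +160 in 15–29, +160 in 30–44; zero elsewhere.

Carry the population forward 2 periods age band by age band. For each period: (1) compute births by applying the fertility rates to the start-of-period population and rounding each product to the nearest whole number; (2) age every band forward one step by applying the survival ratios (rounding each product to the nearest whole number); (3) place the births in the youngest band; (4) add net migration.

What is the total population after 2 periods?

Period 1.
Births: 850 × 0.382 = 325
15–29: 1050 × 0.965 = 1013
30–44: 850 × 0.957 = 813
45–59: 860 × 0.959 = 825
60–74: 640 × 0.973 = 623
Net migration: 15–29 + 160 → 1173; 30–44 + 160 → 973
Giving 325 / 1173 / 973 / 825 / 623.
Period 2.
Births: 1173 × 0.382 = 448
15–29: 325 × 0.965 = 314
30–44: 1173 × 0.957 = 1123
45–59: 973 × 0.959 = 933
60–74: 825 × 0.973 = 803
Net migration: 15–29 + 160 → 474; 30–44 + 160 → 1283
Giving 448 / 474 / 1283 / 933 / 803.
Total after period 2: 448 + 474 + 1283 + 933 + 803 = 3941

3941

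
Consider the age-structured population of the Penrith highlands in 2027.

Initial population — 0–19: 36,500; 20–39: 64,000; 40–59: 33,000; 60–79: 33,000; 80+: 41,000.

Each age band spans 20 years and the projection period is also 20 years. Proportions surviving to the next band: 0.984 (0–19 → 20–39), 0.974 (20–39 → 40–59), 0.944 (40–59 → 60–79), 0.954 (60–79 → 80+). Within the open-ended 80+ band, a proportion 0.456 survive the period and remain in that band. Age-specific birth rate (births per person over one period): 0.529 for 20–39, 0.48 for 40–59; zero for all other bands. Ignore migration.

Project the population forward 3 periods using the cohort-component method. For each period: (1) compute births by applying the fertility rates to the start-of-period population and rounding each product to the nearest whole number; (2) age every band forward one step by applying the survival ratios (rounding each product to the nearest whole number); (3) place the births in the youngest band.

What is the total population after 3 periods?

251575

[period 1]
Births: 64000 × 0.529 = 33856 ; 33000 × 0.48 = 15840 → total 49696
20–39: 36500 × 0.984 = 35916
40–59: 64000 × 0.974 = 62336
60–79: 33000 × 0.944 = 31152
80+: 33000 × 0.954 + 41000 × 0.456 = 31482 + 18696 = 50178
→ [49696, 35916, 62336, 31152, 50178]
[period 2]
Births: 35916 × 0.529 = 19000 ; 62336 × 0.48 = 29921 → total 48921
20–39: 49696 × 0.984 = 48901
40–59: 35916 × 0.974 = 34982
60–79: 62336 × 0.944 = 58845
80+: 31152 × 0.954 + 50178 × 0.456 = 29719 + 22881 = 52600
→ [48921, 48901, 34982, 58845, 52600]
[period 3]
Births: 48901 × 0.529 = 25869 ; 34982 × 0.48 = 16791 → total 42660
20–39: 48921 × 0.984 = 48138
40–59: 48901 × 0.974 = 47630
60–79: 34982 × 0.944 = 33023
80+: 58845 × 0.954 + 52600 × 0.456 = 56138 + 23986 = 80124
→ [42660, 48138, 47630, 33023, 80124]
Total after period 3: 42660 + 48138 + 47630 + 33023 + 80124 = 251575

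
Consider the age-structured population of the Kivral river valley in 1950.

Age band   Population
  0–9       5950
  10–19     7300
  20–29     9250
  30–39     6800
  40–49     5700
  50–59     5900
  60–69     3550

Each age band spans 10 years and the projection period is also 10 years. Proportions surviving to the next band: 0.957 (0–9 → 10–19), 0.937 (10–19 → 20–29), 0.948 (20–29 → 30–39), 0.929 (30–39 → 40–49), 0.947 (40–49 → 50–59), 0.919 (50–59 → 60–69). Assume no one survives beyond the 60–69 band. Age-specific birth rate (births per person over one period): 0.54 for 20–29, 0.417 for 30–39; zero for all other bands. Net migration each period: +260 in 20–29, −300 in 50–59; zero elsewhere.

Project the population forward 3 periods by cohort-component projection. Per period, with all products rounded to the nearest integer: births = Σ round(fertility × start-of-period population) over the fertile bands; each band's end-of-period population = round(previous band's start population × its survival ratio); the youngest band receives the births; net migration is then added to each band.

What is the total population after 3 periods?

[period 1]
Births: 9250 × 0.54 = 4995 ; 6800 × 0.417 = 2836 → total 7831
10–19: 5950 × 0.957 = 5694
20–29: 7300 × 0.937 = 6840
30–39: 9250 × 0.948 = 8769
40–49: 6800 × 0.929 = 6317
50–59: 5700 × 0.947 = 5398
60–69: 5900 × 0.919 = 5422
Net migration: 20–29 + 260 → 7100; 50–59 − 300 → 5098
End of period: [7831, 5694, 7100, 8769, 6317, 5098, 5422]
[period 2]
Births: 7100 × 0.54 = 3834 ; 8769 × 0.417 = 3657 → total 7491
10–19: 7831 × 0.957 = 7494
20–29: 5694 × 0.937 = 5335
30–39: 7100 × 0.948 = 6731
40–49: 8769 × 0.929 = 8146
50–59: 6317 × 0.947 = 5982
60–69: 5098 × 0.919 = 4685
Net migration: 20–29 + 260 → 5595; 50–59 − 300 → 5682
End of period: [7491, 7494, 5595, 6731, 8146, 5682, 4685]
[period 3]
Births: 5595 × 0.54 = 3021 ; 6731 × 0.417 = 2807 → total 5828
10–19: 7491 × 0.957 = 7169
20–29: 7494 × 0.937 = 7022
30–39: 5595 × 0.948 = 5304
40–49: 6731 × 0.929 = 6253
50–59: 8146 × 0.947 = 7714
60–69: 5682 × 0.919 = 5222
Net migration: 20–29 + 260 → 7282; 50–59 − 300 → 7414
End of period: [5828, 7169, 7282, 5304, 6253, 7414, 5222]
Total after period 3: 5828 + 7169 + 7282 + 5304 + 6253 + 7414 + 5222 = 44472

44472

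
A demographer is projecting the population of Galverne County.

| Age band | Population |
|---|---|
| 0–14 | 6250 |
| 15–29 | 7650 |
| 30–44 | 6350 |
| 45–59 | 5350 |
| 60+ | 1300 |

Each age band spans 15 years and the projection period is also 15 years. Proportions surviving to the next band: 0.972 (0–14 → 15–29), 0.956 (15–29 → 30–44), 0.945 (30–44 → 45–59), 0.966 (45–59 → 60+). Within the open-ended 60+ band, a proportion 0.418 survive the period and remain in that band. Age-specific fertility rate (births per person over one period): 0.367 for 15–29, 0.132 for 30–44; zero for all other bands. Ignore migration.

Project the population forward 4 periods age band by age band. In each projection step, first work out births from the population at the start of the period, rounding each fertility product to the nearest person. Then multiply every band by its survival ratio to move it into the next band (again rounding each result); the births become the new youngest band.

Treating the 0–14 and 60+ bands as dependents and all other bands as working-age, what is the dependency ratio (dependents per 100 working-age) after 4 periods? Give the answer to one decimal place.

— Period 1 —
Births: 7650 × 0.367 = 2808, 6350 × 0.132 = 838 — total 3646
15–29: 6250 × 0.972 = 6075
30–44: 7650 × 0.956 = 7313
45–59: 6350 × 0.945 = 6001
60+: 5350 × 0.966 + 1300 × 0.418 = 5168 + 543 = 5711
Giving 3646 / 6075 / 7313 / 6001 / 5711.
— Period 2 —
Births: 6075 × 0.367 = 2230, 7313 × 0.132 = 965 — total 3195
15–29: 3646 × 0.972 = 3544
30–44: 6075 × 0.956 = 5808
45–59: 7313 × 0.945 = 6911
60+: 6001 × 0.966 + 5711 × 0.418 = 5797 + 2387 = 8184
Giving 3195 / 3544 / 5808 / 6911 / 8184.
— Period 3 —
Births: 3544 × 0.367 = 1301, 5808 × 0.132 = 767 — total 2068
15–29: 3195 × 0.972 = 3106
30–44: 3544 × 0.956 = 3388
45–59: 5808 × 0.945 = 5489
60+: 6911 × 0.966 + 8184 × 0.418 = 6676 + 3421 = 10097
Giving 2068 / 3106 / 3388 / 5489 / 10097.
— Period 4 —
Births: 3106 × 0.367 = 1140, 3388 × 0.132 = 447 — total 1587
15–29: 2068 × 0.972 = 2010
30–44: 3106 × 0.956 = 2969
45–59: 3388 × 0.945 = 3202
60+: 5489 × 0.966 + 10097 × 0.418 = 5302 + 4221 = 9523
Giving 1587 / 2010 / 2969 / 3202 / 9523.
Dependents (band 0–14 + band 60+) = 1587 + 9523 = 11110; working-age = 8181; ratio = 11110/8181 × 100 = 135.8

135.8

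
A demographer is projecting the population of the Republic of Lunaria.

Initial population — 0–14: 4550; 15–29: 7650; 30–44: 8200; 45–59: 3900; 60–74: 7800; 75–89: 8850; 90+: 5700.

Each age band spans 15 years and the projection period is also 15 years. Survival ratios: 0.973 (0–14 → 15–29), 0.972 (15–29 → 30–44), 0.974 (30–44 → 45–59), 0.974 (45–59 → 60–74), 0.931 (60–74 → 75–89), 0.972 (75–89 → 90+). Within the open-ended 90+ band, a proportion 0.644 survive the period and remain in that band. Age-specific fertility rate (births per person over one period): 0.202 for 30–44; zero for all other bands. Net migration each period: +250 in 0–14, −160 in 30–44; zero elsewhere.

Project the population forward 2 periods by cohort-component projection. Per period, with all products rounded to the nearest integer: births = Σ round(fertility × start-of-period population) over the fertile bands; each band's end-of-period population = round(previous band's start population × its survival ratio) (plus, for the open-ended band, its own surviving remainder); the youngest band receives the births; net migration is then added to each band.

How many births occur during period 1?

1656

Let group 1 be 0–14 through group 7 = 90+.
Period 1:
Births: 8200 * 0.202 = 1656
Group 2: 4550 * 0.973 = 4427
Group 3: 7650 * 0.972 = 7436
Group 4: 8200 * 0.974 = 7987
Group 5: 3900 * 0.974 = 3799
Group 6: 7800 * 0.931 = 7262
Group 7: 8850 * 0.972 + 5700 * 0.644 = 8602 + 3671 = 12273
Net migration: Group 1 + 250 → 1906; Group 3 − 160 → 7276
Population now: 0–14=1906, 15–29=4427, 30–44=7276, 45–59=7987, 60–74=3799, 75–89=7262, 90+=12273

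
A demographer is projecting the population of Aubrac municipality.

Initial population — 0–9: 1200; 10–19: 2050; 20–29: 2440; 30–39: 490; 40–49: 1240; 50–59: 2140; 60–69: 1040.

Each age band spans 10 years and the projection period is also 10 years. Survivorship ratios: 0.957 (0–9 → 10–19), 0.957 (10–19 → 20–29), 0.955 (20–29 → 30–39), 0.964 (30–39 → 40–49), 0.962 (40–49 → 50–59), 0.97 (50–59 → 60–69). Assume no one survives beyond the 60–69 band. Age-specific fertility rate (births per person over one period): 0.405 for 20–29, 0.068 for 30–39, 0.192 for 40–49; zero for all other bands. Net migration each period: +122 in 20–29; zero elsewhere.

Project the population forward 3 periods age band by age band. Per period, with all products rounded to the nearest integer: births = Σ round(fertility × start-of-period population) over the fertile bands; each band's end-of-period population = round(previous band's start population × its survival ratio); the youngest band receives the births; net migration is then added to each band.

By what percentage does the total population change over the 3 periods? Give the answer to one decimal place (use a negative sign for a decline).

Period 1.
Births: 2440 * 0.405 = 988  |  490 * 0.068 = 33  |  1240 * 0.192 = 238 ⇒ total 1259
10–19: 1200 * 0.957 = 1148
20–29: 2050 * 0.957 = 1962
30–39: 2440 * 0.955 = 2330
40–49: 490 * 0.964 = 472
50–59: 1240 * 0.962 = 1193
60–69: 2140 * 0.97 = 2076
Net migration: 20–29 + 122 → 2084
Population now: 0–9=1259, 10–19=1148, 20–29=2084, 30–39=2330, 40–49=472, 50–59=1193, 60–69=2076
Period 2.
Births: 2084 * 0.405 = 844  |  2330 * 0.068 = 158  |  472 * 0.192 = 91 ⇒ total 1093
10–19: 1259 * 0.957 = 1205
20–29: 1148 * 0.957 = 1099
30–39: 2084 * 0.955 = 1990
40–49: 2330 * 0.964 = 2246
50–59: 472 * 0.962 = 454
60–69: 1193 * 0.97 = 1157
Net migration: 20–29 + 122 → 1221
Population now: 0–9=1093, 10–19=1205, 20–29=1221, 30–39=1990, 40–49=2246, 50–59=454, 60–69=1157
Period 3.
Births: 1221 * 0.405 = 495  |  1990 * 0.068 = 135  |  2246 * 0.192 = 431 ⇒ total 1061
10–19: 1093 * 0.957 = 1046
20–29: 1205 * 0.957 = 1153
30–39: 1221 * 0.955 = 1166
40–49: 1990 * 0.964 = 1918
50–59: 2246 * 0.962 = 2161
60–69: 454 * 0.97 = 440
Net migration: 20–29 + 122 → 1275
Population now: 0–9=1061, 10–19=1046, 20–29=1275, 30–39=1166, 40–49=1918, 50–59=2161, 60–69=440
Total: 10600 → 9067; change = -1533; percentage change = -14.5%

-14.5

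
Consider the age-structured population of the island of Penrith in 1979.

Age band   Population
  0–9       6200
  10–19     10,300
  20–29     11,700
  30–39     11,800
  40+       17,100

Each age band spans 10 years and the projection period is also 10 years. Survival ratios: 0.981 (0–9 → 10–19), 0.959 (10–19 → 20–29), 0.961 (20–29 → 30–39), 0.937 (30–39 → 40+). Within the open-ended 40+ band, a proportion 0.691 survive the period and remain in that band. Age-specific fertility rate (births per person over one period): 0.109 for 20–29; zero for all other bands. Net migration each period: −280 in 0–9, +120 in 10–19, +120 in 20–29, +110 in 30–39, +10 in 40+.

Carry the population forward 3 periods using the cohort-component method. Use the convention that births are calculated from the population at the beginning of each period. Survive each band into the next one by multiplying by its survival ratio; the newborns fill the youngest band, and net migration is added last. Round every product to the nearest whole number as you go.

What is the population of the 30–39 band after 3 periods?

After projecting period 1:
Births: 11700 × 0.109 = 1275
10–19: 6200 × 0.981 = 6082
20–29: 10300 × 0.959 = 9878
30–39: 11700 × 0.961 = 11244
40+: 11800 × 0.937 + 17100 × 0.691 = 11057 + 11816 = 22873
Net migration: 0–9 − 280 → 995; 10–19 + 120 → 6202; 20–29 + 120 → 9998; 30–39 + 110 → 11354; 40+ + 10 → 22883
→ [995, 6202, 9998, 11354, 22883]
After projecting period 2:
Births: 9998 × 0.109 = 1090
10–19: 995 × 0.981 = 976
20–29: 6202 × 0.959 = 5948
30–39: 9998 × 0.961 = 9608
40+: 11354 × 0.937 + 22883 × 0.691 = 10639 + 15812 = 26451
Net migration: 0–9 − 280 → 810; 10–19 + 120 → 1096; 20–29 + 120 → 6068; 30–39 + 110 → 9718; 40+ + 10 → 26461
→ [810, 1096, 6068, 9718, 26461]
After projecting period 3:
Births: 6068 × 0.109 = 661
10–19: 810 × 0.981 = 795
20–29: 1096 × 0.959 = 1051
30–39: 6068 × 0.961 = 5831
40+: 9718 × 0.937 + 26461 × 0.691 = 9106 + 18285 = 27391
Net migration: 0–9 − 280 → 381; 10–19 + 120 → 915; 20–29 + 120 → 1171; 30–39 + 110 → 5941; 40+ + 10 → 27401
→ [381, 915, 1171, 5941, 27401]

5941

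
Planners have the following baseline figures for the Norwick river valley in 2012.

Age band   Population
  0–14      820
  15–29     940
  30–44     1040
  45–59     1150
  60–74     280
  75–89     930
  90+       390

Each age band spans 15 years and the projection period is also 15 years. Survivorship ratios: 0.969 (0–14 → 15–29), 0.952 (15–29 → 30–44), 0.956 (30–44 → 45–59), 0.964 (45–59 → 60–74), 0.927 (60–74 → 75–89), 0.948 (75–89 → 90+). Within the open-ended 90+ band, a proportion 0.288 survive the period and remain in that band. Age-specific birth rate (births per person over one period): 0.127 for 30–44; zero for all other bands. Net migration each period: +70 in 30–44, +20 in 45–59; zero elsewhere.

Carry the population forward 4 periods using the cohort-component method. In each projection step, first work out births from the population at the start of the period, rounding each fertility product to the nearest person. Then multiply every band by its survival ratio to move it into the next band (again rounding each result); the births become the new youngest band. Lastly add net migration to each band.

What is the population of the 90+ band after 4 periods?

Period 1.
Births: 1040 * 0.127 = 132
15–29: 820 * 0.969 = 795
30–44: 940 * 0.952 = 895
45–59: 1040 * 0.956 = 994
60–74: 1150 * 0.964 = 1109
75–89: 280 * 0.927 = 260
90+: 930 * 0.948 + 390 * 0.288 = 882 + 112 = 994
Net migration: 30–44 + 70 → 965; 45–59 + 20 → 1014
End of period: [132, 795, 965, 1014, 1109, 260, 994]
Period 2.
Births: 965 * 0.127 = 123
15–29: 132 * 0.969 = 128
30–44: 795 * 0.952 = 757
45–59: 965 * 0.956 = 923
60–74: 1014 * 0.964 = 977
75–89: 1109 * 0.927 = 1028
90+: 260 * 0.948 + 994 * 0.288 = 246 + 286 = 532
Net migration: 30–44 + 70 → 827; 45–59 + 20 → 943
End of period: [123, 128, 827, 943, 977, 1028, 532]
Period 3.
Births: 827 * 0.127 = 105
15–29: 123 * 0.969 = 119
30–44: 128 * 0.952 = 122
45–59: 827 * 0.956 = 791
60–74: 943 * 0.964 = 909
75–89: 977 * 0.927 = 906
90+: 1028 * 0.948 + 532 * 0.288 = 975 + 153 = 1128
Net migration: 30–44 + 70 → 192; 45–59 + 20 → 811
End of period: [105, 119, 192, 811, 909, 906, 1128]
Period 4.
Births: 192 * 0.127 = 24
15–29: 105 * 0.969 = 102
30–44: 119 * 0.952 = 113
45–59: 192 * 0.956 = 184
60–74: 811 * 0.964 = 782
75–89: 909 * 0.927 = 843
90+: 906 * 0.948 + 1128 * 0.288 = 859 + 325 = 1184
Net migration: 30–44 + 70 → 183; 45–59 + 20 → 204
End of period: [24, 102, 183, 204, 782, 843, 1184]

1184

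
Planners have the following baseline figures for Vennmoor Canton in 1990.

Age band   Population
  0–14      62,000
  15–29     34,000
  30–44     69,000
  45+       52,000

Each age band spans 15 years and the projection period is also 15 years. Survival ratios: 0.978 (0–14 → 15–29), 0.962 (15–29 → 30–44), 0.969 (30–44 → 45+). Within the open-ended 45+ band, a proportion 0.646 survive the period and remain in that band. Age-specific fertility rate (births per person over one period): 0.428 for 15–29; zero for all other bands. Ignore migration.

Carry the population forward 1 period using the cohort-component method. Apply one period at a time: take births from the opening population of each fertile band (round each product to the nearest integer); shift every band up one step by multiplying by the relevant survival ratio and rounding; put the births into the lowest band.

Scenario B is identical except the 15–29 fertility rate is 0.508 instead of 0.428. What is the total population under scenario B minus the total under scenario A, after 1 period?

2720

Let group 1 be 0–14 through group 4 = 45+.
After projecting period 1:
Births: 34000 × 0.428 = 14552
Group 2: 62000 × 0.978 = 60636
Group 3: 34000 × 0.962 = 32708
Group 4: 69000 × 0.969 + 52000 × 0.646 = 66861 + 33592 = 100453
Population now: 0–14=14552, 15–29=60636, 30–44=32708, 45+=100453
Scenario A total after 1 period: 208349
Scenario B projection —
After projecting period 1:
Births: 34000 × 0.508 = 17272
Group 2: 62000 × 0.978 = 60636
Group 3: 34000 × 0.962 = 32708
Group 4: 69000 × 0.969 + 52000 × 0.646 = 66861 + 33592 = 100453
Population now: 0–14=17272, 15–29=60636, 30–44=32708, 45+=100453
Scenario B total after 1 period: 211069
Difference B − A = 211069 − 208349 = 2720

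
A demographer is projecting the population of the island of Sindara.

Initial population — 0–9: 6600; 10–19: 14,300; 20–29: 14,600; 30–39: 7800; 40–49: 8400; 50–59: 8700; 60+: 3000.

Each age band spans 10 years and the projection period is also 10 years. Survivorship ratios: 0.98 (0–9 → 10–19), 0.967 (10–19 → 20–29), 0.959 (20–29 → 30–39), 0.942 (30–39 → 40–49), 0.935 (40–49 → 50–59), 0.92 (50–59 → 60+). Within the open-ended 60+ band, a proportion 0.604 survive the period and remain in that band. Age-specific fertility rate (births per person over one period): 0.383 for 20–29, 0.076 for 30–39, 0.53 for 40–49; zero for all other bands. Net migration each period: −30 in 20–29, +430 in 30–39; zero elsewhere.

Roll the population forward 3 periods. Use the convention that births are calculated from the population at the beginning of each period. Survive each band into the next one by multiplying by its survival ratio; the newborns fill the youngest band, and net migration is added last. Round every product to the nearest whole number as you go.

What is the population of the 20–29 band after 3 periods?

Period 1.
Births: 14600 * 0.383 = 5592, 7800 * 0.076 = 593, 8400 * 0.53 = 4452 → 10637
10–19: 6600 * 0.98 = 6468
20–29: 14300 * 0.967 = 13828
30–39: 14600 * 0.959 = 14001
40–49: 7800 * 0.942 = 7348
50–59: 8400 * 0.935 = 7854
60+: 8700 * 0.92 + 3000 * 0.604 = 8004 + 1812 = 9816
Net migration: 20–29 − 30 → 13798; 30–39 + 430 → 14431
End of period: [10637, 6468, 13798, 14431, 7348, 7854, 9816]
Period 2.
Births: 13798 * 0.383 = 5285, 14431 * 0.076 = 1097, 7348 * 0.53 = 3894 → 10276
10–19: 10637 * 0.98 = 10424
20–29: 6468 * 0.967 = 6255
30–39: 13798 * 0.959 = 13232
40–49: 14431 * 0.942 = 13594
50–59: 7348 * 0.935 = 6870
60+: 7854 * 0.92 + 9816 * 0.604 = 7226 + 5929 = 13155
Net migration: 20–29 − 30 → 6225; 30–39 + 430 → 13662
End of period: [10276, 10424, 6225, 13662, 13594, 6870, 13155]
Period 3.
Births: 6225 * 0.383 = 2384, 13662 * 0.076 = 1038, 13594 * 0.53 = 7205 → 10627
10–19: 10276 * 0.98 = 10070
20–29: 10424 * 0.967 = 10080
30–39: 6225 * 0.959 = 5970
40–49: 13662 * 0.942 = 12870
50–59: 13594 * 0.935 = 12710
60+: 6870 * 0.92 + 13155 * 0.604 = 6320 + 7946 = 14266
Net migration: 20–29 − 30 → 10050; 30–39 + 430 → 6400
End of period: [10627, 10070, 10050, 6400, 12870, 12710, 14266]

10050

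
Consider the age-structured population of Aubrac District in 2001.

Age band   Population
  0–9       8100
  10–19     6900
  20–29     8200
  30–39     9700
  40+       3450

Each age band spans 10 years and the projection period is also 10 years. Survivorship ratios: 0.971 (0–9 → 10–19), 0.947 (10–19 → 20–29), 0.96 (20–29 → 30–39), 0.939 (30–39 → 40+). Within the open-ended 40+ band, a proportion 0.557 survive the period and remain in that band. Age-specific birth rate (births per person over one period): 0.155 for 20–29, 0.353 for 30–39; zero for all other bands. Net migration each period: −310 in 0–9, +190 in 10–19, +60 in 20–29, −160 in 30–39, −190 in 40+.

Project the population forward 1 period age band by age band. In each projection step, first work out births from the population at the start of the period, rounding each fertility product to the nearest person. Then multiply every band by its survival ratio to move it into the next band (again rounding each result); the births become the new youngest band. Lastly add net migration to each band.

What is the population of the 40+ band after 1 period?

10840

— Period 1 —
Births: 8200 * 0.155 = 1271, 9700 * 0.353 = 3424 → total 4695
10–19: 8100 * 0.971 = 7865
20–29: 6900 * 0.947 = 6534
30–39: 8200 * 0.96 = 7872
40+: 9700 * 0.939 + 3450 * 0.557 = 9108 + 1922 = 11030
Net migration: 0–9 − 310 → 4385; 10–19 + 190 → 8055; 20–29 + 60 → 6594; 30–39 − 160 → 7712; 40+ − 190 → 10840
End of period: [4385, 8055, 6594, 7712, 10840]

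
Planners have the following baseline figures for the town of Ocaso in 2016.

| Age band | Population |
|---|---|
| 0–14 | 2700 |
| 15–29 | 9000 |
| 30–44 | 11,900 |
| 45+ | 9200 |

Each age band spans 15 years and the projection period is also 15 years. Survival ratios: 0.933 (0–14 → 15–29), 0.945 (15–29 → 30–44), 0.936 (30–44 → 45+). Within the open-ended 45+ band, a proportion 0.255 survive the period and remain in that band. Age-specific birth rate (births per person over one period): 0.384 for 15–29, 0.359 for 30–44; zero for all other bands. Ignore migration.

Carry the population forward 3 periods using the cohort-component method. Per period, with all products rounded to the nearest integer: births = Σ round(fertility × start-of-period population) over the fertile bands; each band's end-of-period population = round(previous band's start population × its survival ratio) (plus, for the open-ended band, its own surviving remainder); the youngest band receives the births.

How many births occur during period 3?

3623

[period 1]
Births: 9000 × 0.384 = 3456  |  11900 × 0.359 = 4272 → total 7728
15–29: 2700 × 0.933 = 2519
30–44: 9000 × 0.945 = 8505
45+: 11900 × 0.936 + 9200 × 0.255 = 11138 + 2346 = 13484
→ [7728, 2519, 8505, 13484]
[period 2]
Births: 2519 × 0.384 = 967  |  8505 × 0.359 = 3053 → total 4020
15–29: 7728 × 0.933 = 7210
30–44: 2519 × 0.945 = 2380
45+: 8505 × 0.936 + 13484 × 0.255 = 7961 + 3438 = 11399
→ [4020, 7210, 2380, 11399]
[period 3]
Births: 7210 × 0.384 = 2769  |  2380 × 0.359 = 854 → total 3623
15–29: 4020 × 0.933 = 3751
30–44: 7210 × 0.945 = 6813
45+: 2380 × 0.936 + 11399 × 0.255 = 2228 + 2907 = 5135
→ [3623, 3751, 6813, 5135]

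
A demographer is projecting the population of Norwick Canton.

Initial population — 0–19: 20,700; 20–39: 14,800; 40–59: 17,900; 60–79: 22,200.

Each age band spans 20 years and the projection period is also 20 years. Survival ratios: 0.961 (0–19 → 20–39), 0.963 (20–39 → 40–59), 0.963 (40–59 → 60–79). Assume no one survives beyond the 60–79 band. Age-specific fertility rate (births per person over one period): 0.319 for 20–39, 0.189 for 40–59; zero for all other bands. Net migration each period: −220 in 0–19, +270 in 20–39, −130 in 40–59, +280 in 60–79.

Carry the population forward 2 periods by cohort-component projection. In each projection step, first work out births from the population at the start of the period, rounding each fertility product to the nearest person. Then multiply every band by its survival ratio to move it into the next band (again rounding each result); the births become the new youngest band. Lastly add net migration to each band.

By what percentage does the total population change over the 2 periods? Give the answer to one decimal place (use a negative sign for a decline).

Period 1:
Births: 14800 × 0.319 = 4721, 17900 × 0.189 = 3383 → total 8104
20–39: 20700 × 0.961 = 19893
40–59: 14800 × 0.963 = 14252
60–79: 17900 × 0.963 = 17238
Net migration: 0–19 − 220 → 7884; 20–39 + 270 → 20163; 40–59 − 130 → 14122; 60–79 + 280 → 17518
End of period: [7884, 20163, 14122, 17518]
Period 2:
Births: 20163 × 0.319 = 6432, 14122 × 0.189 = 2669 → total 9101
20–39: 7884 × 0.961 = 7577
40–59: 20163 × 0.963 = 19417
60–79: 14122 × 0.963 = 13599
Net migration: 0–19 − 220 → 8881; 20–39 + 270 → 7847; 40–59 − 130 → 19287; 60–79 + 280 → 13879
End of period: [8881, 7847, 19287, 13879]
Total: 75600 → 49894; change = -25706; percentage change = -34.0%

-34.0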